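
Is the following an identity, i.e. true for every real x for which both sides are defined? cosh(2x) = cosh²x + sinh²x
Claim: cosh(2x) = cosh²x + sinh²x.
Reasoning: cosh²x = (e^(2x) + 2 + e^(-2x))/4 and sinh²x = (e^(2x) - 2 + e^(-2x))/4. Adding gives (2e^(2x) + 2e^(-2x))/4 = (e^(2x) + e^(-2x))/2 = cosh(2x).
So the two sides agree for every real x for which both sides are defined.

Conclusion: Yes, this is an identity.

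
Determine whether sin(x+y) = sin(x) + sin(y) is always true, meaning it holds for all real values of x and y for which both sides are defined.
Claim: sin(x+y) = sin(x) + sin(y).
Test a specific point where both sides are defined: x = 2π/3, y = π/2.
LHS = sin(x+y) ≈ -0.5000
RHS = sin(x) + sin(y) ≈ 1.8660
Since -0.5000 ≠ 1.8660, the equation fails at this point, so it cannot hold for all real values of x and y for which both sides are defined.
The correct expansion is sin(x+y) = sin(x)cos(y) + cos(x)sin(y); sine is not additive.

Conclusion: No, this is NOT an identity.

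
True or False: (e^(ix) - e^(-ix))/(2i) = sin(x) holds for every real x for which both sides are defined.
Claim: (e^(ix) - e^(-ix))/(2i) = sin(x).
Reasoning: By Euler's formula e^(ix) = cos(x) + i·sin(x) and e^(-ix) = cos(x) - i·sin(x). Subtracting cancels the cosine terms: e^(ix) - e^(-ix) = 2i·sin(x); divide by 2i.
So the two sides agree for every real x for which both sides are defined.

Conclusion: True.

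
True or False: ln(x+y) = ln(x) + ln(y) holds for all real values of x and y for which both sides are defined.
Claim: ln(x+y) = ln(x) + ln(y).
Test a specific point where both sides are defined: x = 1/2, y = 2.
LHS = ln(x+y) ≈ 0.9163
RHS = ln(x) + ln(y) ≈ 0.0000
Since 0.9163 ≠ 0.0000, the equation fails at this point, so it cannot hold for all real values of x and y for which both sides are defined.
ln(x) + ln(y) = ln(xy), not ln(x+y).

Conclusion: False.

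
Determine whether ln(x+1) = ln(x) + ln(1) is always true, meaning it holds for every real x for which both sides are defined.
Claim: ln(x+1) = ln(x) + ln(1).
Test a specific point where both sides are defined: x = 3.
LHS = ln(x+1) ≈ 1.3863
RHS = ln(x) + ln(1) ≈ 1.0986
Since 1.3863 ≠ 1.0986, the equation fails at this point, so it cannot hold for every real x for which both sides are defined.
ln(1) = 0, so the right side is just ln(x), which differs from ln(x+1).

Conclusion: No, this is NOT an identity.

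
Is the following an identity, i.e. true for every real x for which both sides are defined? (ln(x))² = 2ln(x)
Claim: (ln(x))² = 2ln(x).
Test a specific point where both sides are defined: x = 5.
LHS = (ln(x))² ≈ 2.5903
RHS = 2ln(x) ≈ 3.2189
Since 2.5903 ≠ 3.2189, the equation fails at this point, so it cannot hold for every real x for which both sides are defined.
2ln(x) equals ln(x²), which is not the same as (ln x)².

Conclusion: No, this is NOT an identity.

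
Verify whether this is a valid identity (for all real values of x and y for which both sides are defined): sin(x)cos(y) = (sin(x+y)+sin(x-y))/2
Yes, this is an identity.

Claim: sin(x)cos(y) = (sin(x+y)+sin(x-y))/2.
Reasoning: sin(x+y) = sin(x)cos(y) + cos(x)sin(y) and sin(x-y) = sin(x)cos(y) - cos(x)sin(y). Adding, sin(x+y) + sin(x-y) = 2sin(x)cos(y); divide by 2.
So the two sides agree for all real values of x and y for which both sides are defined.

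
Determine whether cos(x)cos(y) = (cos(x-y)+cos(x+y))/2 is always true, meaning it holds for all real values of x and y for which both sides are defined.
Claim: cos(x)cos(y) = (cos(x-y)+cos(x+y))/2.
Reasoning: cos(x-y) = cos(x)cos(y) + sin(x)sin(y) and cos(x+y) = cos(x)cos(y) - sin(x)sin(y). Adding, cos(x-y) + cos(x+y) = 2cos(x)cos(y); divide by 2.
So the two sides agree for all real values of x and y for which both sides are defined.

Conclusion: Yes, this is an identity.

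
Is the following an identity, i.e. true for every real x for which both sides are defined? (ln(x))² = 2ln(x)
No, this is NOT an identity.

Claim: (ln(x))² = 2ln(x).
Test a specific point where both sides are defined: x = 3/2.
LHS = (ln(x))² ≈ 0.1644
RHS = 2ln(x) ≈ 0.8109
Since 0.1644 ≠ 0.8109, the equation fails at this point, so it cannot hold for every real x for which both sides are defined.
2ln(x) equals ln(x²), which is not the same as (ln x)².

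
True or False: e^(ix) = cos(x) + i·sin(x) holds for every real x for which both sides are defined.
True.

Claim: e^(ix) = cos(x) + i·sin(x).
Reasoning: Euler's formula. Expand e^(ix) = Σ (ix)^k / k!. Since i² = -1, the even-k terms are Σ (-1)^m x^(2m)/(2m)! = cos(x) and the odd-k terms are i · Σ (-1)^m x^(2m+1)/(2m+1)! = i·sin(x).
So the two sides agree for every real x for which both sides are defined.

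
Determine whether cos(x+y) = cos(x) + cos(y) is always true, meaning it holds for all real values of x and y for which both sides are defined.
No, this is NOT an identity.

Claim: cos(x+y) = cos(x) + cos(y).
Test a specific point where both sides are defined: x = π/3, y = π/4.
LHS = cos(x+y) ≈ -0.2588
RHS = cos(x) + cos(y) ≈ 1.2071
Since -0.2588 ≠ 1.2071, the equation fails at this point, so it cannot hold for all real values of x and y for which both sides are defined.
The correct expansion is cos(x+y) = cos(x)cos(y) - sin(x)sin(y); cosine is not additive.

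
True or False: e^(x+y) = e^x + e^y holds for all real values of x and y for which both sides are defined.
False.

Claim: e^(x+y) = e^x + e^y.
Test a specific point where both sides are defined: x = -2, y = -3.
LHS = e^(x+y) ≈ 0.0067
RHS = e^x + e^y ≈ 0.1851
Since 0.0067 ≠ 0.1851, the equation fails at this point, so it cannot hold for all real values of x and y for which both sides are defined.
The correct rule is e^(x+y) = e^x · e^y (a product, not a sum).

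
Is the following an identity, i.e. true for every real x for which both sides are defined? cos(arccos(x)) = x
Claim: cos(arccos(x)) = x.
Reasoning: For -1 ≤ x ≤ 1 (where arccos is defined), arccos(x) is by definition an angle whose cosine equals x. Taking the cosine of that angle returns x. (Note the other order, arccos(cos x) = x, is NOT an identity.)
So the two sides agree for every real x for which both sides are defined.

Conclusion: Yes, this is an identity.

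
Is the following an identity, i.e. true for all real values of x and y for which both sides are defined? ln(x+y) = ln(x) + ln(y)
Claim: ln(x+y) = ln(x) + ln(y).
Test a specific point where both sides are defined: x = 1, y = 3/2.
LHS = ln(x+y) ≈ 0.9163
RHS = ln(x) + ln(y) ≈ 0.4055
Since 0.9163 ≠ 0.4055, the equation fails at this point, so it cannot hold for all real values of x and y for which both sides are defined.
ln(x) + ln(y) = ln(xy), not ln(x+y).

Conclusion: No, this is NOT an identity.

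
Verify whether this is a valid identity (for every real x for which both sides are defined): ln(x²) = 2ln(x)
Yes, this is an identity.

Claim: ln(x²) = 2ln(x).
Reasoning: The right side requires x > 0. For x > 0, x² = (e^(ln x))² = e^(2ln x), so ln(x²) = 2ln(x). (For x < 0 the right side is undefined, so those values are outside the claim.)
So the two sides agree for every real x for which both sides are defined.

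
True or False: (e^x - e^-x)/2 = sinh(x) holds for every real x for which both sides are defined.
True.

Claim: (e^x - e^-x)/2 = sinh(x).
Reasoning: This is exactly the definition of the hyperbolic sine: sinh(x) := (e^x - e^-x)/2.
So the two sides agree for every real x for which both sides are defined.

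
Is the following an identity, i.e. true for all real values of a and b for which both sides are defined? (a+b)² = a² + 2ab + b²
Yes, this is an identity.

Claim: (a+b)² = a² + 2ab + b².
Reasoning: Expand: (a+b)² = (a+b)(a+b) = a·a + a·b + b·a + b·b = a² + 2ab + b².
So the two sides agree for all real values of a and b for which both sides are defined.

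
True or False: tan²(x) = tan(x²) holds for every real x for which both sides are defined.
False.

Claim: tan²(x) = tan(x²).
Test a specific point where both sides are defined: x = π/4.
LHS = tan²(x) ≈ 1.0000
RHS = tan(x²) ≈ 0.7092
Since 1.0000 ≠ 0.7092, the equation fails at this point, so it cannot hold for every real x for which both sides are defined.
tan²(x) means (tan x)², squaring the output; tan(x²) squares the input. These are different functions.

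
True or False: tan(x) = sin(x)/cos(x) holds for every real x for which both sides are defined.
Claim: tan(x) = sin(x)/cos(x).
Reasoning: For an angle x whose terminal point on the unit circle is (cos x, sin x), tan(x) is defined as the ratio (second coordinate)/(first coordinate) = sin(x)/cos(x), wherever cos(x) ≠ 0.
So the two sides agree for every real x for which both sides are defined.

Conclusion: True.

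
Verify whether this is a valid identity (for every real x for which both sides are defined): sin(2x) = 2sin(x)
No, this is NOT an identity.

Claim: sin(2x) = 2sin(x).
Test a specific point where both sides are defined: x = -π/3.
LHS = sin(2x) ≈ -0.8660
RHS = 2sin(x) ≈ -1.7321
Since -0.8660 ≠ -1.7321, the equation fails at this point, so it cannot hold for every real x for which both sides are defined.
The correct double-angle formula is sin(2x) = 2sin(x)cos(x).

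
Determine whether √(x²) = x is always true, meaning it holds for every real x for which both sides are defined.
No, this is NOT an identity.

Claim: √(x²) = x.
Test a specific point where both sides are defined: x = -1.
LHS = √(x²) ≈ 1.0000
RHS = x ≈ -1.0000
Since 1.0000 ≠ -1.0000, the equation fails at this point, so it cannot hold for every real x for which both sides are defined.
√(x²) = |x|, which differs from x whenever x < 0 (both sides are defined for every real x).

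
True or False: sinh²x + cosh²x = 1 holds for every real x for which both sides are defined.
False.

Claim: sinh²x + cosh²x = 1.
Test a specific point where both sides are defined: x = -1.
LHS = sinh²x + cosh²x ≈ 3.7622
RHS = 1 ≈ 1.0000
Since 3.7622 ≠ 1.0000, the equation fails at this point, so it cannot hold for every real x for which both sides are defined.
The correct hyperbolic identity is cosh²x - sinh²x = 1 (a difference); the sum sinh²x + cosh²x equals cosh(2x).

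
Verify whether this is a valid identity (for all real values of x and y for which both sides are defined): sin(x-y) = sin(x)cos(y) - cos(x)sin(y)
Yes, this is an identity.

Claim: sin(x-y) = sin(x)cos(y) - cos(x)sin(y).
Reasoning: Replace y by -y in sin(x+y) = sin(x)cos(y) + cos(x)sin(y) and use cos(-y) = cos(y), sin(-y) = -sin(y): sin(x-y) = sin(x)cos(y) - cos(x)sin(y).
So the two sides agree for all real values of x and y for which both sides are defined.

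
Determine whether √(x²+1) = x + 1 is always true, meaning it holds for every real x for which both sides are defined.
Claim: √(x²+1) = x + 1.
Test a specific point where both sides are defined: x = 3.
LHS = √(x²+1) ≈ 3.1623
RHS = x + 1 ≈ 4.0000
Since 3.1623 ≠ 4.0000, the equation fails at this point, so it cannot hold for every real x for which both sides are defined.
(x+1)² = x² + 2x + 1 ≠ x² + 1 unless x = 0.

Conclusion: No, this is NOT an identity.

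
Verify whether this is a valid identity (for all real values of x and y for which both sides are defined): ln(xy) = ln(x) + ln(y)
Yes, this is an identity.

Claim: ln(xy) = ln(x) + ln(y).
Reasoning: Both sides are simultaneously defined only when x, y > 0. Write x = e^p, y = e^q (p = ln x, q = ln y). Then xy = e^p · e^q = e^(p+q), so ln(xy) = p + q = ln(x) + ln(y).
So the two sides agree for all real values of x and y for which both sides are defined.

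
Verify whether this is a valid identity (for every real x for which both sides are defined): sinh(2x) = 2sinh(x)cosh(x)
Yes, this is an identity.

Claim: sinh(2x) = 2sinh(x)cosh(x).
Reasoning: 2sinh(x)cosh(x) = 2 · (e^x - e^-x)/2 · (e^x + e^-x)/2 = (e^(2x) - e^(-2x))/2 = sinh(2x).
So the two sides agree for every real x for which both sides are defined.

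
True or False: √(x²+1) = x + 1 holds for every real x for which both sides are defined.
Claim: √(x²+1) = x + 1.
Test a specific point where both sides are defined: x = -2.
LHS = √(x²+1) ≈ 2.2361
RHS = x + 1 ≈ -1.0000
Since 2.2361 ≠ -1.0000, the equation fails at this point, so it cannot hold for every real x for which both sides are defined.
(x+1)² = x² + 2x + 1 ≠ x² + 1 unless x = 0.

Conclusion: False.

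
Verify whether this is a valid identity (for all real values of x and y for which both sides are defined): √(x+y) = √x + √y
No, this is NOT an identity.

Claim: √(x+y) = √x + √y.
Test a specific point where both sides are defined: x = 3, y = 1/2.
LHS = √(x+y) ≈ 1.8708
RHS = √x + √y ≈ 2.4392
Since 1.8708 ≠ 2.4392, the equation fails at this point, so it cannot hold for all real values of x and y for which both sides are defined.
Squaring the right side gives x + 2√(xy) + y, not x + y.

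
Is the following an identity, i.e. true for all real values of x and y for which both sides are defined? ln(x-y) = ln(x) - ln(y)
Claim: ln(x-y) = ln(x) - ln(y).
Test a specific point where both sides are defined: x = 4, y = 1.
LHS = ln(x-y) ≈ 1.0986
RHS = ln(x) - ln(y) ≈ 1.3863
Since 1.0986 ≠ 1.3863, the equation fails at this point, so it cannot hold for all real values of x and y for which both sides are defined.
ln(x) - ln(y) = ln(x/y), not ln(x-y).

Conclusion: No, this is NOT an identity.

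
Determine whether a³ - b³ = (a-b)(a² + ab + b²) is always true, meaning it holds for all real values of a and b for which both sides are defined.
Yes, this is an identity.

Claim: a³ - b³ = (a-b)(a² + ab + b²).
Reasoning: Expand the right side: (a-b)(a² + ab + b²) = a³ + a²b + ab² - a²b - ab² - b³ = a³ - b³ (the middle terms cancel in pairs).
So the two sides agree for all real values of a and b for which both sides are defined.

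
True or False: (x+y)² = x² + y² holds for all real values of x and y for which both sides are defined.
False.

Claim: (x+y)² = x² + y².
Test a specific point where both sides are defined: x = -3, y = -1.
LHS = (x+y)² ≈ 16.0000
RHS = x² + y² ≈ 10.0000
Since 16.0000 ≠ 10.0000, the equation fails at this point, so it cannot hold for all real values of x and y for which both sides are defined.
The correct expansion is (x+y)² = x² + 2xy + y²; the cross term 2xy is missing.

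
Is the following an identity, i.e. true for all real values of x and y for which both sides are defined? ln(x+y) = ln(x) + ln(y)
Claim: ln(x+y) = ln(x) + ln(y).
Test a specific point where both sides are defined: x = 4, y = 1/2.
LHS = ln(x+y) ≈ 1.5041
RHS = ln(x) + ln(y) ≈ 0.6931
Since 1.5041 ≠ 0.6931, the equation fails at this point, so it cannot hold for all real values of x and y for which both sides are defined.
ln(x) + ln(y) = ln(xy), not ln(x+y).

Conclusion: No, this is NOT an identity.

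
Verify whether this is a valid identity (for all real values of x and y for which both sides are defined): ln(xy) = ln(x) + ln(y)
Claim: ln(xy) = ln(x) + ln(y).
Reasoning: Both sides are simultaneously defined only when x, y > 0. Write x = e^p, y = e^q (p = ln x, q = ln y). Then xy = e^p · e^q = e^(p+q), so ln(xy) = p + q = ln(x) + ln(y).
So the two sides agree for all real values of x and y for which both sides are defined.

Conclusion: Yes, this is an identity.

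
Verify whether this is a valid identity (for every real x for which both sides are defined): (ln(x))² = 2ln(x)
No, this is NOT an identity.

Claim: (ln(x))² = 2ln(x).
Test a specific point where both sides are defined: x = 4.
LHS = (ln(x))² ≈ 1.9218
RHS = 2ln(x) ≈ 2.7726
Since 1.9218 ≠ 2.7726, the equation fails at this point, so it cannot hold for every real x for which both sides are defined.
2ln(x) equals ln(x²), which is not the same as (ln x)².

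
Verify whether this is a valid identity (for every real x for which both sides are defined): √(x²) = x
No, this is NOT an identity.

Claim: √(x²) = x.
Test a specific point where both sides are defined: x = -2.
LHS = √(x²) ≈ 2.0000
RHS = x ≈ -2.0000
Since 2.0000 ≠ -2.0000, the equation fails at this point, so it cannot hold for every real x for which both sides are defined.
√(x²) = |x|, which differs from x whenever x < 0 (both sides are defined for every real x).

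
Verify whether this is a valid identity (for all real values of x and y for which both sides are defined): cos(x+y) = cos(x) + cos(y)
No, this is NOT an identity.

Claim: cos(x+y) = cos(x) + cos(y).
Test a specific point where both sides are defined: x = π/2, y = π/2.
LHS = cos(x+y) ≈ -1.0000
RHS = cos(x) + cos(y) ≈ 0.0000
Since -1.0000 ≠ 0.0000, the equation fails at this point, so it cannot hold for all real values of x and y for which both sides are defined.
The correct expansion is cos(x+y) = cos(x)cos(y) - sin(x)sin(y); cosine is not additive.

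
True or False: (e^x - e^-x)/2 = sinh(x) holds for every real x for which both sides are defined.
True.

Claim: (e^x - e^-x)/2 = sinh(x).
Reasoning: This is exactly the definition of the hyperbolic sine: sinh(x) := (e^x - e^-x)/2.
So the two sides agree for every real x for which both sides are defined.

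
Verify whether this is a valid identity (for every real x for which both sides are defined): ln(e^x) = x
Yes, this is an identity.

Claim: ln(e^x) = x.
Reasoning: ln is the inverse of the exponential: ln(e^x) asks for the exponent p with e^p = e^x, and since e^p is one-to-one that exponent is p = x.
So the two sides agree for every real x for which both sides are defined.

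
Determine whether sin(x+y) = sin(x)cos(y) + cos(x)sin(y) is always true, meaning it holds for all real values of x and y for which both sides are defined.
Yes, this is an identity.

Claim: sin(x+y) = sin(x)cos(y) + cos(x)sin(y).
Reasoning: By Euler's formula e^(i(x+y)) = e^(ix)·e^(iy) = (cos x + i·sin x)(cos y + i·sin y). The imaginary part of the left side is sin(x+y); the imaginary part of the product is sin(x)cos(y) + cos(x)sin(y).
So the two sides agree for all real values of x and y for which both sides are defined.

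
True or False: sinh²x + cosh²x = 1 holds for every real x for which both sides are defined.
False.

Claim: sinh²x + cosh²x = 1.
Test a specific point where both sides are defined: x = 1/2.
LHS = sinh²x + cosh²x ≈ 1.5431
RHS = 1 ≈ 1.0000
Since 1.5431 ≠ 1.0000, the equation fails at this point, so it cannot hold for every real x for which both sides are defined.
The correct hyperbolic identity is cosh²x - sinh²x = 1 (a difference); the sum sinh²x + cosh²x equals cosh(2x).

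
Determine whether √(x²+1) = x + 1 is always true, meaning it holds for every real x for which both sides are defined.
Claim: √(x²+1) = x + 1.
Test a specific point where both sides are defined: x = -2.
LHS = √(x²+1) ≈ 2.2361
RHS = x + 1 ≈ -1.0000
Since 2.2361 ≠ -1.0000, the equation fails at this point, so it cannot hold for every real x for which both sides are defined.
(x+1)² = x² + 2x + 1 ≠ x² + 1 unless x = 0.

Conclusion: No, this is NOT an identity.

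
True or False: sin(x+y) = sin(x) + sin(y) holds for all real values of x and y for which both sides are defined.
Claim: sin(x+y) = sin(x) + sin(y).
Test a specific point where both sides are defined: x = -π/4, y = π/3.
LHS = sin(x+y) ≈ 0.2588
RHS = sin(x) + sin(y) ≈ 0.1589
Since 0.2588 ≠ 0.1589, the equation fails at this point, so it cannot hold for all real values of x and y for which both sides are defined.
The correct expansion is sin(x+y) = sin(x)cos(y) + cos(x)sin(y); sine is not additive.

Conclusion: False.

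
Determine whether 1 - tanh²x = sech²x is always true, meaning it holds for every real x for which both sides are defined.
Yes, this is an identity.

Claim: 1 - tanh²x = sech²x.
Reasoning: Divide cosh²x - sinh²x = 1 through by cosh²x (never zero): 1 - tanh²x = 1/cosh²x = sech²x.
So the two sides agree for every real x for which both sides are defined.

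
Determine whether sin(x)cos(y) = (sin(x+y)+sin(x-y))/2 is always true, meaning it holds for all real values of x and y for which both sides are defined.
Yes, this is an identity.

Claim: sin(x)cos(y) = (sin(x+y)+sin(x-y))/2.
Reasoning: sin(x+y) = sin(x)cos(y) + cos(x)sin(y) and sin(x-y) = sin(x)cos(y) - cos(x)sin(y). Adding, sin(x+y) + sin(x-y) = 2sin(x)cos(y); divide by 2.
So the two sides agree for all real values of x and y for which both sides are defined.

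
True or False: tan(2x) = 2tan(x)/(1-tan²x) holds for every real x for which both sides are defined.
Claim: tan(2x) = 2tan(x)/(1-tan²x).
Reasoning: tan(2x) = sin(2x)/cos(2x) = 2sin(x)cos(x) / (cos²x - sin²x). Divide numerator and denominator by cos²x: 2tan(x) / (1 - tan²x).
So the two sides agree for every real x for which both sides are defined.

Conclusion: True.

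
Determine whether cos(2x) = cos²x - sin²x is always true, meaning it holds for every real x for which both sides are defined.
Yes, this is an identity.

Claim: cos(2x) = cos²x - sin²x.
Reasoning: Put y = x in the addition formula cos(x+y) = cos(x)cos(y) - sin(x)sin(y): cos(2x) = cos²x - sin²x.
So the two sides agree for every real x for which both sides are defined.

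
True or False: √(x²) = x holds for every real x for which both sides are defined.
False.

Claim: √(x²) = x.
Test a specific point where both sides are defined: x = -1.
LHS = √(x²) ≈ 1.0000
RHS = x ≈ -1.0000
Since 1.0000 ≠ -1.0000, the equation fails at this point, so it cannot hold for every real x for which both sides are defined.
√(x²) = |x|, which differs from x whenever x < 0 (both sides are defined for every real x).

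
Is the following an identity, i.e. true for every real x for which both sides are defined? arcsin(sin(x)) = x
Claim: arcsin(sin(x)) = x.
Test a specific point where both sides are defined: x = 3π/4.
LHS = arcsin(sin(x)) ≈ 0.7854
RHS = x ≈ 2.3562
Since 0.7854 ≠ 2.3562, the equation fails at this point, so it cannot hold for every real x for which both sides are defined.
arcsin only returns values in [-π/2, π/2], so arcsin(sin(x)) = x holds only for x in that interval, not for all real x.

Conclusion: No, this is NOT an identity.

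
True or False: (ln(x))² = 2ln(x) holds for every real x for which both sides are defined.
Claim: (ln(x))² = 2ln(x).
Test a specific point where both sides are defined: x = 1/2.
LHS = (ln(x))² ≈ 0.4805
RHS = 2ln(x) ≈ -1.3863
Since 0.4805 ≠ -1.3863, the equation fails at this point, so it cannot hold for every real x for which both sides are defined.
2ln(x) equals ln(x²), which is not the same as (ln x)².

Conclusion: False.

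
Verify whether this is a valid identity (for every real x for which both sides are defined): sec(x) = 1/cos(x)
Claim: sec(x) = 1/cos(x).
Reasoning: sec(x) is by definition the reciprocal of cos(x), wherever cos(x) ≠ 0.
So the two sides agree for every real x for which both sides are defined.

Conclusion: Yes, this is an identity.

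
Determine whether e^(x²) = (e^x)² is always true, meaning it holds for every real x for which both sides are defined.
No, this is NOT an identity.

Claim: e^(x²) = (e^x)².
Test a specific point where both sides are defined: x = -3.
LHS = e^(x²) ≈ 8103.0839
RHS = (e^x)² ≈ 0.0025
Since 8103.0839 ≠ 0.0025, the equation fails at this point, so it cannot hold for every real x for which both sides are defined.
(e^x)² = e^(2x), and 2x ≠ x² in general.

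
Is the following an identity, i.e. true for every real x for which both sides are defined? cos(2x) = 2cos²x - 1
Yes, this is an identity.

Claim: cos(2x) = 2cos²x - 1.
Reasoning: cos(2x) = cos²x - sin²x. Replace sin²x by 1 - cos²x: cos²x - (1 - cos²x) = 2cos²x - 1.
So the two sides agree for every real x for which both sides are defined.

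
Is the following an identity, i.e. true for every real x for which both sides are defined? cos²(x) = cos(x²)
Claim: cos²(x) = cos(x²).
Test a specific point where both sides are defined: x = π/4.
LHS = cos²(x) ≈ 0.5000
RHS = cos(x²) ≈ 0.8157
Since 0.5000 ≠ 0.8157, the equation fails at this point, so it cannot hold for every real x for which both sides are defined.
cos²(x) means (cos x)², squaring the output; cos(x²) squares the input. These are different functions.

Conclusion: No, this is NOT an identity.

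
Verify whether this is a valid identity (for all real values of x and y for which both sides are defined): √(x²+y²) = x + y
Claim: √(x²+y²) = x + y.
Test a specific point where both sides are defined: x = 1/2, y = -3.
LHS = √(x²+y²) ≈ 3.0414
RHS = x + y ≈ -2.5000
Since 3.0414 ≠ -2.5000, the equation fails at this point, so it cannot hold for all real values of x and y for which both sides are defined.
(x+y)² = x² + 2xy + y², not x² + y², so the square root does not split this way.

Conclusion: No, this is NOT an identity.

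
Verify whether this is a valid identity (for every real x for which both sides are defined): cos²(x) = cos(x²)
Claim: cos²(x) = cos(x²).
Test a specific point where both sides are defined: x = -π/4.
LHS = cos²(x) ≈ 0.5000
RHS = cos(x²) ≈ 0.8157
Since 0.5000 ≠ 0.8157, the equation fails at this point, so it cannot hold for every real x for which both sides are defined.
cos²(x) means (cos x)², squaring the output; cos(x²) squares the input. These are different functions.

Conclusion: No, this is NOT an identity.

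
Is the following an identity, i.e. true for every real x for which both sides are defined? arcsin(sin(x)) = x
Claim: arcsin(sin(x)) = x.
Test a specific point where both sides are defined: x = 2π/3.
LHS = arcsin(sin(x)) ≈ 1.0472
RHS = x ≈ 2.0944
Since 1.0472 ≠ 2.0944, the equation fails at this point, so it cannot hold for every real x for which both sides are defined.
arcsin only returns values in [-π/2, π/2], so arcsin(sin(x)) = x holds only for x in that interval, not for all real x.

Conclusion: No, this is NOT an identity.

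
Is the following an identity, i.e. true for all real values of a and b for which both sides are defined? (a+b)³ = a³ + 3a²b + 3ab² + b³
Yes, this is an identity.

Claim: (a+b)³ = a³ + 3a²b + 3ab² + b³.
Reasoning: (a+b)³ = (a+b)(a+b)² = (a+b)(a² + 2ab + b²) = a³ + 2a²b + ab² + a²b + 2ab² + b³ = a³ + 3a²b + 3ab² + b³.
So the two sides agree for all real values of a and b for which both sides are defined.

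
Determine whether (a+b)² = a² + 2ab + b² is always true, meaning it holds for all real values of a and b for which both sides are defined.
Claim: (a+b)² = a² + 2ab + b².
Reasoning: Expand: (a+b)² = (a+b)(a+b) = a·a + a·b + b·a + b·b = a² + 2ab + b².
So the two sides agree for all real values of a and b for which both sides are defined.

Conclusion: Yes, this is an identity.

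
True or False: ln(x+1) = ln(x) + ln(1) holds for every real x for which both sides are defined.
False.

Claim: ln(x+1) = ln(x) + ln(1).
Test a specific point where both sides are defined: x = 3/2.
LHS = ln(x+1) ≈ 0.9163
RHS = ln(x) + ln(1) ≈ 0.4055
Since 0.9163 ≠ 0.4055, the equation fails at this point, so it cannot hold for every real x for which both sides are defined.
ln(1) = 0, so the right side is just ln(x), which differs from ln(x+1).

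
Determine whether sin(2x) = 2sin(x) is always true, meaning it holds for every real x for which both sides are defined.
Claim: sin(2x) = 2sin(x).
Test a specific point where both sides are defined: x = 2π/3.
LHS = sin(2x) ≈ -0.8660
RHS = 2sin(x) ≈ 1.7321
Since -0.8660 ≠ 1.7321, the equation fails at this point, so it cannot hold for every real x for which both sides are defined.
The correct double-angle formula is sin(2x) = 2sin(x)cos(x).

Conclusion: No, this is NOT an identity.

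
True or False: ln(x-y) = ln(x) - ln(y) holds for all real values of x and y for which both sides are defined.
Claim: ln(x-y) = ln(x) - ln(y).
Test a specific point where both sides are defined: x = 5, y = 1.
LHS = ln(x-y) ≈ 1.3863
RHS = ln(x) - ln(y) ≈ 1.6094
Since 1.3863 ≠ 1.6094, the equation fails at this point, so it cannot hold for all real values of x and y for which both sides are defined.
ln(x) - ln(y) = ln(x/y), not ln(x-y).

Conclusion: False.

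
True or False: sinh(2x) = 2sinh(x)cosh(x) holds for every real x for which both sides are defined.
Claim: sinh(2x) = 2sinh(x)cosh(x).
Reasoning: 2sinh(x)cosh(x) = 2 · (e^x - e^-x)/2 · (e^x + e^-x)/2 = (e^(2x) - e^(-2x))/2 = sinh(2x).
So the two sides agree for every real x for which both sides are defined.

Conclusion: True.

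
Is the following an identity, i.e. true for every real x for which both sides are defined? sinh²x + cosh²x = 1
No, this is NOT an identity.

Claim: sinh²x + cosh²x = 1.
Test a specific point where both sides are defined: x = -3.
LHS = sinh²x + cosh²x ≈ 201.7156
RHS = 1 ≈ 1.0000
Since 201.7156 ≠ 1.0000, the equation fails at this point, so it cannot hold for every real x for which both sides are defined.
The correct hyperbolic identity is cosh²x - sinh²x = 1 (a difference); the sum sinh²x + cosh²x equals cosh(2x).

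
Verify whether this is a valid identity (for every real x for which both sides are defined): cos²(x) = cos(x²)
No, this is NOT an identity.

Claim: cos²(x) = cos(x²).
Test a specific point where both sides are defined: x = -π/3.
LHS = cos²(x) ≈ 0.2500
RHS = cos(x²) ≈ 0.4566
Since 0.2500 ≠ 0.4566, the equation fails at this point, so it cannot hold for every real x for which both sides are defined.
cos²(x) means (cos x)², squaring the output; cos(x²) squares the input. These are different functions.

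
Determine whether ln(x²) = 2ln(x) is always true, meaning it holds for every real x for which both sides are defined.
Claim: ln(x²) = 2ln(x).
Reasoning: The right side requires x > 0. For x > 0, x² = (e^(ln x))² = e^(2ln x), so ln(x²) = 2ln(x). (For x < 0 the right side is undefined, so those values are outside the claim.)
So the two sides agree for every real x for which both sides are defined.

Conclusion: Yes, this is an identity.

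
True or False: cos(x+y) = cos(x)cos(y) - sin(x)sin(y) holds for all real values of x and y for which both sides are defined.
True.

Claim: cos(x+y) = cos(x)cos(y) - sin(x)sin(y).
Reasoning: By Euler's formula e^(i(x+y)) = e^(ix)·e^(iy) = (cos x + i·sin x)(cos y + i·sin y). The real part of the left side is cos(x+y); the real part of the product is cos(x)cos(y) - sin(x)sin(y) (since i·i = -1).
So the two sides agree for all real values of x and y for which both sides are defined.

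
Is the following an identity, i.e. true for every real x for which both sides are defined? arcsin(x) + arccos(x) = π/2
Claim: arcsin(x) + arccos(x) = π/2.
Reasoning: Both sides are defined for -1 ≤ x ≤ 1. Let θ = arcsin(x), so sin θ = x and θ ∈ [-π/2, π/2]. Then cos(π/2 - θ) = sin θ = x and π/2 - θ ∈ [0, π], which is exactly the range of arccos, so arccos(x) = π/2 - θ. Adding: arcsin(x) + arccos(x) = θ + (π/2 - θ) = π/2.
So the two sides agree for every real x for which both sides are defined.

Conclusion: Yes, this is an identity.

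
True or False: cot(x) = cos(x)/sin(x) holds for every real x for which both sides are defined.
True.

Claim: cot(x) = cos(x)/sin(x).
Reasoning: cot(x) is defined as 1/tan(x) = 1/(sin(x)/cos(x)) = cos(x)/sin(x), wherever sin(x) ≠ 0.
So the two sides agree for every real x for which both sides are defined.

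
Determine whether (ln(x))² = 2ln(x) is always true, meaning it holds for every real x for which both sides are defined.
No, this is NOT an identity.

Claim: (ln(x))² = 2ln(x).
Test a specific point where both sides are defined: x = 3/2.
LHS = (ln(x))² ≈ 0.1644
RHS = 2ln(x) ≈ 0.8109
Since 0.1644 ≠ 0.8109, the equation fails at this point, so it cannot hold for every real x for which both sides are defined.
2ln(x) equals ln(x²), which is not the same as (ln x)².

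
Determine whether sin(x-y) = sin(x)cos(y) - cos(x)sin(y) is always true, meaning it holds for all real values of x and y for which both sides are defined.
Yes, this is an identity.

Claim: sin(x-y) = sin(x)cos(y) - cos(x)sin(y).
Reasoning: Replace y by -y in sin(x+y) = sin(x)cos(y) + cos(x)sin(y) and use cos(-y) = cos(y), sin(-y) = -sin(y): sin(x-y) = sin(x)cos(y) - cos(x)sin(y).
So the two sides agree for all real values of x and y for which both sides are defined.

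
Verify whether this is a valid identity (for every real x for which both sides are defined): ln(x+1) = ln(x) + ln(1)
No, this is NOT an identity.

Claim: ln(x+1) = ln(x) + ln(1).
Test a specific point where both sides are defined: x = 5.
LHS = ln(x+1) ≈ 1.7918
RHS = ln(x) + ln(1) ≈ 1.6094
Since 1.7918 ≠ 1.6094, the equation fails at this point, so it cannot hold for every real x for which both sides are defined.
ln(1) = 0, so the right side is just ln(x), which differs from ln(x+1).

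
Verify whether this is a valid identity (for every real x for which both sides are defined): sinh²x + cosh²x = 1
Claim: sinh²x + cosh²x = 1.
Test a specific point where both sides are defined: x = -2.
LHS = sinh²x + cosh²x ≈ 27.3082
RHS = 1 ≈ 1.0000
Since 27.3082 ≠ 1.0000, the equation fails at this point, so it cannot hold for every real x for which both sides are defined.
The correct hyperbolic identity is cosh²x - sinh²x = 1 (a difference); the sum sinh²x + cosh²x equals cosh(2x).

Conclusion: No, this is NOT an identity.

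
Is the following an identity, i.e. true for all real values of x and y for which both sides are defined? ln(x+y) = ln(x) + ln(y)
Claim: ln(x+y) = ln(x) + ln(y).
Test a specific point where both sides are defined: x = 3/2, y = 1/2.
LHS = ln(x+y) ≈ 0.6931
RHS = ln(x) + ln(y) ≈ -0.2877
Since 0.6931 ≠ -0.2877, the equation fails at this point, so it cannot hold for all real values of x and y for which both sides are defined.
ln(x) + ln(y) = ln(xy), not ln(x+y).

Conclusion: No, this is NOT an identity.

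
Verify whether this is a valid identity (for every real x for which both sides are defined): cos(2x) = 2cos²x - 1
Yes, this is an identity.

Claim: cos(2x) = 2cos²x - 1.
Reasoning: cos(2x) = cos²x - sin²x. Replace sin²x by 1 - cos²x: cos²x - (1 - cos²x) = 2cos²x - 1.
So the two sides agree for every real x for which both sides are defined.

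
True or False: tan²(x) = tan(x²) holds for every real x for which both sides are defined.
False.

Claim: tan²(x) = tan(x²).
Test a specific point where both sides are defined: x = -π/4.
LHS = tan²(x) ≈ 1.0000
RHS = tan(x²) ≈ 0.7092
Since 1.0000 ≠ 0.7092, the equation fails at this point, so it cannot hold for every real x for which both sides are defined.
tan²(x) means (tan x)², squaring the output; tan(x²) squares the input. These are different functions.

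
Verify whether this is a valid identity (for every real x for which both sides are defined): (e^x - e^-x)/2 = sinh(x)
Claim: (e^x - e^-x)/2 = sinh(x).
Reasoning: This is exactly the definition of the hyperbolic sine: sinh(x) := (e^x - e^-x)/2.
So the two sides agree for every real x for which both sides are defined.

Conclusion: Yes, this is an identity.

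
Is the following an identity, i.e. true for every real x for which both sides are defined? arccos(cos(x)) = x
Claim: arccos(cos(x)) = x.
Test a specific point where both sides are defined: x = -π/4.
LHS = arccos(cos(x)) ≈ 0.7854
RHS = x ≈ -0.7854
Since 0.7854 ≠ -0.7854, the equation fails at this point, so it cannot hold for every real x for which both sides are defined.
arccos only returns values in [0, π], so arccos(cos(x)) = x holds only for x in that interval, not for all real x.

Conclusion: No, this is NOT an identity.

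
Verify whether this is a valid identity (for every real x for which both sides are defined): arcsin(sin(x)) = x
Claim: arcsin(sin(x)) = x.
Test a specific point where both sides are defined: x = π.
LHS = arcsin(sin(x)) ≈ 0.0000
RHS = x ≈ 3.1416
Since 0.0000 ≠ 3.1416, the equation fails at this point, so it cannot hold for every real x for which both sides are defined.
arcsin only returns values in [-π/2, π/2], so arcsin(sin(x)) = x holds only for x in that interval, not for all real x.

Conclusion: No, this is NOT an identity.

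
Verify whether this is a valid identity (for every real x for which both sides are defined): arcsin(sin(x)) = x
Claim: arcsin(sin(x)) = x.
Test a specific point where both sides are defined: x = π.
LHS = arcsin(sin(x)) ≈ 0.0000
RHS = x ≈ 3.1416
Since 0.0000 ≠ 3.1416, the equation fails at this point, so it cannot hold for every real x for which both sides are defined.
arcsin only returns values in [-π/2, π/2], so arcsin(sin(x)) = x holds only for x in that interval, not for all real x.

Conclusion: No, this is NOT an identity.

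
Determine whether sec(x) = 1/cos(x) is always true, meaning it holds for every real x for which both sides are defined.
Claim: sec(x) = 1/cos(x).
Reasoning: sec(x) is by definition the reciprocal of cos(x), wherever cos(x) ≠ 0.
So the two sides agree for every real x for which both sides are defined.

Conclusion: Yes, this is an identity.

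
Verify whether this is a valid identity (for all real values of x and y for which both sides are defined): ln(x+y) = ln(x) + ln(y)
Claim: ln(x+y) = ln(x) + ln(y).
Test a specific point where both sides are defined: x = 4, y = 1/2.
LHS = ln(x+y) ≈ 1.5041
RHS = ln(x) + ln(y) ≈ 0.6931
Since 1.5041 ≠ 0.6931, the equation fails at this point, so it cannot hold for all real values of x and y for which both sides are defined.
ln(x) + ln(y) = ln(xy), not ln(x+y).

Conclusion: No, this is NOT an identity.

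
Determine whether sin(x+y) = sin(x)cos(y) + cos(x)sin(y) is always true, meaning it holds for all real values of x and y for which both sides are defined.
Claim: sin(x+y) = sin(x)cos(y) + cos(x)sin(y).
Reasoning: By Euler's formula e^(i(x+y)) = e^(ix)·e^(iy) = (cos x + i·sin x)(cos y + i·sin y). The imaginary part of the left side is sin(x+y); the imaginary part of the product is sin(x)cos(y) + cos(x)sin(y).
So the two sides agree for all real values of x and y for which both sides are defined.

Conclusion: Yes, this is an identity.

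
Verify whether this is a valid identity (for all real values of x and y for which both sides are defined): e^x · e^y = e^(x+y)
Yes, this is an identity.

Claim: e^x · e^y = e^(x+y).
Reasoning: This is the law of exponents for a common base: multiplying powers adds exponents. E.g. from the series, (Σ x^j/j!)(Σ y^k/k!) = Σ_m (Σ_{j+k=m} x^j y^k/(j!k!)) = Σ_m (x+y)^m/m! by the binomial theorem.
So the two sides agree for all real values of x and y for which both sides are defined.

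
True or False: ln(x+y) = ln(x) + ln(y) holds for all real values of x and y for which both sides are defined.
False.

Claim: ln(x+y) = ln(x) + ln(y).
Test a specific point where both sides are defined: x = 1, y = 3/2.
LHS = ln(x+y) ≈ 0.9163
RHS = ln(x) + ln(y) ≈ 0.4055
Since 0.9163 ≠ 0.4055, the equation fails at this point, so it cannot hold for all real values of x and y for which both sides are defined.
ln(x) + ln(y) = ln(xy), not ln(x+y).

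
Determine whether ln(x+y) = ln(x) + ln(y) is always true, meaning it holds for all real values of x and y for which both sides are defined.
No, this is NOT an identity.

Claim: ln(x+y) = ln(x) + ln(y).
Test a specific point where both sides are defined: x = 3, y = 4.
LHS = ln(x+y) ≈ 1.9459
RHS = ln(x) + ln(y) ≈ 2.4849
Since 1.9459 ≠ 2.4849, the equation fails at this point, so it cannot hold for all real values of x and y for which both sides are defined.
ln(x) + ln(y) = ln(xy), not ln(x+y).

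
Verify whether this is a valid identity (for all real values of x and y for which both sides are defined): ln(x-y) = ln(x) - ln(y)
Claim: ln(x-y) = ln(x) - ln(y).
Test a specific point where both sides are defined: x = 5, y = 4.
LHS = ln(x-y) ≈ 0.0000
RHS = ln(x) - ln(y) ≈ 0.2231
Since 0.0000 ≠ 0.2231, the equation fails at this point, so it cannot hold for all real values of x and y for which both sides are defined.
ln(x) - ln(y) = ln(x/y), not ln(x-y).

Conclusion: No, this is NOT an identity.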